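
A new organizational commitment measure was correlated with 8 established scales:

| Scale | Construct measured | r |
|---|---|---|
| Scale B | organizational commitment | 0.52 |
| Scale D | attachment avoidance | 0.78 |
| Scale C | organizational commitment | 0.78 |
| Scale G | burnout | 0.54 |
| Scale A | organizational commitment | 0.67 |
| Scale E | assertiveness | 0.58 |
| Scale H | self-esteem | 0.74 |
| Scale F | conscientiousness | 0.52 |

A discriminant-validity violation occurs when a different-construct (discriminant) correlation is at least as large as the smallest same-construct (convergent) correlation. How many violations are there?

Convergent (same construct = organizational commitment): Scale B, Scale C, Scale A.
Smallest convergent = 0.52. Discriminant values: 0.78, 0.54, 0.58, 0.74, 0.52; count ≥ 0.52 → 5.

5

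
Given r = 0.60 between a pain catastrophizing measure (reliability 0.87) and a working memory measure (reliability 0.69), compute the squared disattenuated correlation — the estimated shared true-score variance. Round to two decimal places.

Disattenuated r = 0.60 / √(0.87 × 0.69) = 0.60 / 0.7748 = 0.7744.
Shared true-score variance = 0.7744² = 0.5997 ≈ 0.60.

0.60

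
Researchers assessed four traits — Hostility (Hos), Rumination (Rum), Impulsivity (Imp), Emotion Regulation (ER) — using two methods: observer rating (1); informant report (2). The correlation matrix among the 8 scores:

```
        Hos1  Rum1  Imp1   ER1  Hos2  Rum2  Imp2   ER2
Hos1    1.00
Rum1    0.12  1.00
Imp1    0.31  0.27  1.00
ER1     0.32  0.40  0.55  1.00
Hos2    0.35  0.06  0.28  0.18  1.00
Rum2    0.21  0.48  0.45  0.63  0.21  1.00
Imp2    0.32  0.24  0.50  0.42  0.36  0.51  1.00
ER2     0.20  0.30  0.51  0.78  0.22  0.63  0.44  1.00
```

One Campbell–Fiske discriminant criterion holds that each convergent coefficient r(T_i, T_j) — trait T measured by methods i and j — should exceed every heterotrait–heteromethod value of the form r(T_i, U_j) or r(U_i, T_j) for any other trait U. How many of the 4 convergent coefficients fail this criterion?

Checking each validity diagonal entry against its comparison values:
Hos (methods 1·2): 0.35 vs {0.21, 0.06, 0.32, 0.28, 0.20, 0.18} → pass.
Rum (methods 1·2): 0.48 vs {0.06, 0.21, 0.24, 0.45, 0.30, 0.63} → fail.
Imp (methods 1·2): 0.50 vs {0.28, 0.32, 0.45, 0.24, 0.51, 0.42} → fail.
ER (methods 1·2): 0.78 vs {0.18, 0.20, 0.63, 0.30, 0.42, 0.51} → pass.
2 of 4 fail.

2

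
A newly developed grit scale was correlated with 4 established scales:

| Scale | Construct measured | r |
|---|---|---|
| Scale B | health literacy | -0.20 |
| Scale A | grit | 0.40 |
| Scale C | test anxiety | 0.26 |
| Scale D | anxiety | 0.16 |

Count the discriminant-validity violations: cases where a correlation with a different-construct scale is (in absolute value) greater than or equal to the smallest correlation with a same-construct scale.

0

Convergent (same construct = grit): Scale A.
Smallest convergent = 0.40. Discriminant |r|: 0.20, 0.26, 0.16; count ≥ 0.40 → 0.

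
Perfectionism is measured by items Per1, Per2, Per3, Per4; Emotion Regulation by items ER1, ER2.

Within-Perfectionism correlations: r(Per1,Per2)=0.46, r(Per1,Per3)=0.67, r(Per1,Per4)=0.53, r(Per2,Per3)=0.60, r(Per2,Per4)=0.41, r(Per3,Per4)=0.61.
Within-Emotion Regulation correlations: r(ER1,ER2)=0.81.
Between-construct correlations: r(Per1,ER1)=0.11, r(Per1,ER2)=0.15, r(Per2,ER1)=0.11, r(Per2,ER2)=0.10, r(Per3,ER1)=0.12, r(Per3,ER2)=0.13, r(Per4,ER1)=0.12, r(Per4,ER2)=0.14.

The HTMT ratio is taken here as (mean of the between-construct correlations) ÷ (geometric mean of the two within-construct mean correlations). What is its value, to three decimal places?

0.184

Mean between = 0.98/8 = 0.1225.
Mean within-Per = 3.28/6 = 0.5467; mean within-ER = 0.81/1 = 0.8100.
Geometric mean = √(0.5467 × 0.8100) = 0.6655.
HTMT = 0.1225 / 0.6655 = 0.184.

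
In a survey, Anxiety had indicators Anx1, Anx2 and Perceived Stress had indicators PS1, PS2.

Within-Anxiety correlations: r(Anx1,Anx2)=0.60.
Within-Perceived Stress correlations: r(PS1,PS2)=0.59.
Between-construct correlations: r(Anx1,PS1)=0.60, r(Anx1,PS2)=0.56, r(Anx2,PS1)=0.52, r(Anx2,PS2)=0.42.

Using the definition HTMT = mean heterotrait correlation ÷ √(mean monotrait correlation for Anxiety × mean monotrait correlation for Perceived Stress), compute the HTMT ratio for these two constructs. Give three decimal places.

Mean between = 2.10/4 = 0.5250.
Mean within-Anx = 0.60/1 = 0.6000; mean within-PS = 0.59/1 = 0.5900.
Geometric mean = √(0.6000 × 0.5900) = 0.5950.
HTMT = 0.5250 / 0.5950 = 0.882.

0.882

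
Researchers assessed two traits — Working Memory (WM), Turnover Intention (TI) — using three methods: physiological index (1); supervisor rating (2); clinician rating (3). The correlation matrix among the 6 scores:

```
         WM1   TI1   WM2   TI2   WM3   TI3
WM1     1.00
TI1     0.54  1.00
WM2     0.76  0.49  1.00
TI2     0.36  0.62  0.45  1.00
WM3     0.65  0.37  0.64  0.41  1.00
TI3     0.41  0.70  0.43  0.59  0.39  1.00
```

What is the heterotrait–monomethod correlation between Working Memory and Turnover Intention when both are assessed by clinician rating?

0.39

Different traits, same method: r(WM3, TI3) = 0.39.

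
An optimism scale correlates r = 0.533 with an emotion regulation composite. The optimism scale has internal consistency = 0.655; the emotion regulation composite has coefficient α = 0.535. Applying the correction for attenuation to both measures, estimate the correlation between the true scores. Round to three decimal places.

0.900

r_true = r_obs / √(r_xx · r_yy) = 0.533 / √(0.655 × 0.535) = 0.533 / √0.350425 = 0.533 / 0.5920 ≈ 0.900.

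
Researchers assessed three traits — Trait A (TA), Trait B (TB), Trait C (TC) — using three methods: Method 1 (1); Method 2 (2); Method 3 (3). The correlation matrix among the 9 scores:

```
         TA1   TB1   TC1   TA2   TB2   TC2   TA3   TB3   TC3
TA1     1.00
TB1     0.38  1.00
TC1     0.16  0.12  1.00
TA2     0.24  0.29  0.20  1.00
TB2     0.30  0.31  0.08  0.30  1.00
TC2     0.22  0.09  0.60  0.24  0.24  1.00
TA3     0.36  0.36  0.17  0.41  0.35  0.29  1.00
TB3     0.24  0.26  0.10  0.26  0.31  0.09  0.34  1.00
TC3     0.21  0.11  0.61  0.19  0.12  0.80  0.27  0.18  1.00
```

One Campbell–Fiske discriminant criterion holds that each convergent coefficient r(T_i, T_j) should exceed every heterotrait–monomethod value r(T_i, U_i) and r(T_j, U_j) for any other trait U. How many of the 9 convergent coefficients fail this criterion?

Convergent coefficients and their comparison sets:
TA (methods 1·2): 0.24 vs {0.38, 0.30, 0.16, 0.24} → fail.
TA (methods 1·3): 0.36 vs {0.38, 0.34, 0.16, 0.27} → fail.
TA (methods 2·3): 0.41 vs {0.30, 0.34, 0.24, 0.27} → pass.
TB (methods 1·2): 0.31 vs {0.38, 0.30, 0.12, 0.24} → fail.
TB (methods 1·3): 0.26 vs {0.38, 0.34, 0.12, 0.18} → fail.
TB (methods 2·3): 0.31 vs {0.30, 0.34, 0.24, 0.18} → fail.
TC (methods 1·2): 0.60 vs {0.16, 0.24, 0.12, 0.24} → pass.
TC (methods 1·3): 0.61 vs {0.16, 0.27, 0.12, 0.18} → pass.
TC (methods 2·3): 0.80 vs {0.24, 0.27, 0.24, 0.18} → pass.
5 of 9 fail.

5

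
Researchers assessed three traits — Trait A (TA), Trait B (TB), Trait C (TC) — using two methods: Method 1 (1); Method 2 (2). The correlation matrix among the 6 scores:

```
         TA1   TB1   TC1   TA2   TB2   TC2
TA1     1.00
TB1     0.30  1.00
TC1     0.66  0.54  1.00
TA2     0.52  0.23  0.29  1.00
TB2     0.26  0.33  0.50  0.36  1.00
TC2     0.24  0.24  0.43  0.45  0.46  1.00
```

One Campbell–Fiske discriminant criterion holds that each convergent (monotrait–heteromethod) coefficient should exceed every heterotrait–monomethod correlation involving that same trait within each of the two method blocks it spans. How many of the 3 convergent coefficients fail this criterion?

3

Convergent coefficients and their comparison sets:
TA (methods 1·2): 0.52 vs {0.30, 0.36, 0.66, 0.45} → fail.
TB (methods 1·2): 0.33 vs {0.30, 0.36, 0.54, 0.46} → fail.
TC (methods 1·2): 0.43 vs {0.66, 0.45, 0.54, 0.46} → fail.
3 of 3 fail.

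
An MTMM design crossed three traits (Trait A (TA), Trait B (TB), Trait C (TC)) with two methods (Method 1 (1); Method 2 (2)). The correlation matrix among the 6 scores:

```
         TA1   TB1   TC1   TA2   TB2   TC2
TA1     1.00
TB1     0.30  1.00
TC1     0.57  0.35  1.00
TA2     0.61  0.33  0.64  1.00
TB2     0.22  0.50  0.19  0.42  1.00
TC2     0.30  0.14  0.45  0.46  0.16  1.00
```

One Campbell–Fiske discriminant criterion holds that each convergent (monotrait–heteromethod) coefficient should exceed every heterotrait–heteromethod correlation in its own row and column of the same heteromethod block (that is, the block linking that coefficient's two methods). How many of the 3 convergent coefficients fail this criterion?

2

Each convergent coefficient versus the relevant comparison correlations:
TA (methods 1·2): 0.61 vs {0.22, 0.33, 0.30, 0.64} → fail.
TB (methods 1·2): 0.50 vs {0.33, 0.22, 0.14, 0.19} → pass.
TC (methods 1·2): 0.45 vs {0.64, 0.30, 0.19, 0.14} → fail.
2 of 3 fail.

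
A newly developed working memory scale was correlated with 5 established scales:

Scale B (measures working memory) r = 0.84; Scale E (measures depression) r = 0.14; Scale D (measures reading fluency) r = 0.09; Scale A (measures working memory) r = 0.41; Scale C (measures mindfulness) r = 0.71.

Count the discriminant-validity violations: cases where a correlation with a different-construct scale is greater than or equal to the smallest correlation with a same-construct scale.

1

Convergent (same construct = working memory): Scale B, Scale A.
Smallest convergent = 0.41. Discriminant values: 0.14, 0.09, 0.71; count ≥ 0.41 → 1.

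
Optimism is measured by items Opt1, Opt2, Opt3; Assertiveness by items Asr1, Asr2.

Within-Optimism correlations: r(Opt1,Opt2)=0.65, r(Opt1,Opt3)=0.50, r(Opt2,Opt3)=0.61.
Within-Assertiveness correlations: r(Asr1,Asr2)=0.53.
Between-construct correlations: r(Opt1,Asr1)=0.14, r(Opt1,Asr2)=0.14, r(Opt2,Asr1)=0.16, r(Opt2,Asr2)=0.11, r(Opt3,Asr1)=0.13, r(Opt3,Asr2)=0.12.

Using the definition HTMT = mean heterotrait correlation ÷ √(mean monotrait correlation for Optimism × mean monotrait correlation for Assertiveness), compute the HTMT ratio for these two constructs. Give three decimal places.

Mean heterotrait r = 0.80/6 = 0.1333.
Mean within-Opt = 1.76/3 = 0.5867; mean within-Asr = 0.53/1 = 0.5300.
Geometric mean = √(0.5867 × 0.5300) = 0.5576.
HTMT = 0.1333 / 0.5576 = 0.239.

0.239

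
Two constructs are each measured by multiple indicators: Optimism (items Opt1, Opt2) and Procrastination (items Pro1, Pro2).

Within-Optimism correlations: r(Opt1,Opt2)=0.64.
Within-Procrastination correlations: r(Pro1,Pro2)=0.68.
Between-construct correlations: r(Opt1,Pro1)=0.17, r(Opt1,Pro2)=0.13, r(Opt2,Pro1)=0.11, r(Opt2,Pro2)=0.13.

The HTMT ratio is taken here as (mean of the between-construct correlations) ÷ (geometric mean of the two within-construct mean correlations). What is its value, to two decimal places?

0.20

Mean heterotrait r = 0.54/4 = 0.1350.
Mean within-Opt = 0.64/1 = 0.6400; mean within-Pro = 0.68/1 = 0.6800.
Geometric mean = √(0.6400 × 0.6800) = 0.6597.
HTMT = 0.1350 / 0.6597 = 0.20.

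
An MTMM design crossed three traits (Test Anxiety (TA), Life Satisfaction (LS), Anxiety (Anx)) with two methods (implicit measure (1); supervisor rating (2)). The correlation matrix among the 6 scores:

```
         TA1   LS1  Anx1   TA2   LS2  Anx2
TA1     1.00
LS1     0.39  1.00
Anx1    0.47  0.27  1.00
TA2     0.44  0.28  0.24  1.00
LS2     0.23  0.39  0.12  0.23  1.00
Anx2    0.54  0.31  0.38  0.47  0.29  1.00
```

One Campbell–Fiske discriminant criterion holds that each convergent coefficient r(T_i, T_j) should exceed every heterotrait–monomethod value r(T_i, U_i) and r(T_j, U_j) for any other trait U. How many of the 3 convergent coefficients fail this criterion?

Checking each validity diagonal entry against its comparison values:
TA (methods 1·2): 0.44 vs {0.39, 0.23, 0.47, 0.47} → fail.
LS (methods 1·2): 0.39 vs {0.39, 0.23, 0.27, 0.29} → fail.
Anx (methods 1·2): 0.38 vs {0.47, 0.47, 0.27, 0.29} → fail.
3 of 3 fail.

3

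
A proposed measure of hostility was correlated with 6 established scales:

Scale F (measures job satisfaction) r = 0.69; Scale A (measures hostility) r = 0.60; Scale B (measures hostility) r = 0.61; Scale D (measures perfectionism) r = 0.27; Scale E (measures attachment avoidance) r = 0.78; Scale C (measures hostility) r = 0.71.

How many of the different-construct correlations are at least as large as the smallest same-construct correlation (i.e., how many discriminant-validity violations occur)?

2

Convergent (same construct = hostility): Scale A, Scale B, Scale C.
Smallest convergent = 0.60. Discriminant values: 0.69, 0.27, 0.78; count ≥ 0.60 → 2.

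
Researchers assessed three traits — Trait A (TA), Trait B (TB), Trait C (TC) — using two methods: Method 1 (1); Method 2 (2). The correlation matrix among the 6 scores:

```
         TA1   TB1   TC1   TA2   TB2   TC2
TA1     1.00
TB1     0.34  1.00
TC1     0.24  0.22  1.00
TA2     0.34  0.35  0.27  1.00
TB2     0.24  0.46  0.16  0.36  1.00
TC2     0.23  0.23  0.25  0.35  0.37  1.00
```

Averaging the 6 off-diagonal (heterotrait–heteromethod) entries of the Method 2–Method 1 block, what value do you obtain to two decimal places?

0.25

HTHM values (method 2 × method 1): 0.35, 0.27, 0.24, 0.16, 0.23, 0.23; mean = 1.48/6 = 0.25.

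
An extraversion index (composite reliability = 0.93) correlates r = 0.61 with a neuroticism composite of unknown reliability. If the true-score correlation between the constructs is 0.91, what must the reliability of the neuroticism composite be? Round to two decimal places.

r_true = r_obs / √(r_xx · r_yy) ⇒ 0.91 = 0.61 / √(0.93 · r_yy).
√(0.93 · r_yy) = 0.61 / 0.91 = 0.6703; 0.93 · r_yy = 0.4493; r_yy = 0.4493 / 0.93 ≈ 0.48.

0.48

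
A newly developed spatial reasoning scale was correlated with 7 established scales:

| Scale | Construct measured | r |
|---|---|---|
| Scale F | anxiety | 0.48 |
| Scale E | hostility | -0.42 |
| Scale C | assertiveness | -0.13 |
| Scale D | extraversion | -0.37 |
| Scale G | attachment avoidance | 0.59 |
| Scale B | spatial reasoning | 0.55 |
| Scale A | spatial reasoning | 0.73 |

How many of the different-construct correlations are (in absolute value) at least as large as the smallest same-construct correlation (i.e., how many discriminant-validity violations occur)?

1

Convergent (same construct = spatial reasoning): Scale B, Scale A.
Smallest convergent = 0.55. Discriminant |r|: 0.48, 0.42, 0.13, 0.37, 0.59; count ≥ 0.55 → 1.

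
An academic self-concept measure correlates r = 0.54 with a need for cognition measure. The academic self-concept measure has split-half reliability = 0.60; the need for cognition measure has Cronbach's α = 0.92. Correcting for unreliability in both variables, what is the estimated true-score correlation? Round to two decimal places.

0.73

r_true = r_obs / √(r_xx · r_yy) = 0.54 / √(0.60 × 0.92) = 0.54 / √0.5520 = 0.54 / 0.7430 ≈ 0.73.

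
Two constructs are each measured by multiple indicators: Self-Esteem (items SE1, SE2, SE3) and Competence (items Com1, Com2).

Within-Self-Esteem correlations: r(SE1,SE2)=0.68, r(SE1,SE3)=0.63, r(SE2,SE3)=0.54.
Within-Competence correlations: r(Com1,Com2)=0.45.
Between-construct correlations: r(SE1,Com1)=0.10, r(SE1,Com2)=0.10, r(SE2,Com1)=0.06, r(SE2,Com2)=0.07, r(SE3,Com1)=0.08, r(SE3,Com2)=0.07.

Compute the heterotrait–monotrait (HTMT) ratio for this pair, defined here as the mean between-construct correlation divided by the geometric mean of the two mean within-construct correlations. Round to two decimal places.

0.15

Mean between = 0.48/6 = 0.0800.
Mean within-SE = 1.85/3 = 0.6167; mean within-Com = 0.45/1 = 0.4500.
Geometric mean = √(0.6167 × 0.4500) = 0.5268.
HTMT = 0.0800 / 0.5268 = 0.15.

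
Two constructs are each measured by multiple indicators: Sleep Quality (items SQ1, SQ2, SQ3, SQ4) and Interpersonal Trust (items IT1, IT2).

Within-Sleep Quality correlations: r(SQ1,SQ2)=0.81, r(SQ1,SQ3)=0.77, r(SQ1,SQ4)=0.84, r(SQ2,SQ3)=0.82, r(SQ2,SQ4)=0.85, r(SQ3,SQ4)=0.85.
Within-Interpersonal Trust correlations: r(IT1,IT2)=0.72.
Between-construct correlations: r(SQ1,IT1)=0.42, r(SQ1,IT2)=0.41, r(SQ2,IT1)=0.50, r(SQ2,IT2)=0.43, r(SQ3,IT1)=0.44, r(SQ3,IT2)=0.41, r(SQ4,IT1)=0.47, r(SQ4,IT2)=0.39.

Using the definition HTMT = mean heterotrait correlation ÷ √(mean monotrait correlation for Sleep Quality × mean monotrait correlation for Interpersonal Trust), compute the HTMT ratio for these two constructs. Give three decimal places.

0.563

Mean heterotrait r = 3.47/8 = 0.4338.
Mean within-SQ = 4.94/6 = 0.8233; mean within-IT = 0.72/1 = 0.7200.
Geometric mean = √(0.8233 × 0.7200) = 0.7699.
HTMT = 0.4338 / 0.7699 = 0.563.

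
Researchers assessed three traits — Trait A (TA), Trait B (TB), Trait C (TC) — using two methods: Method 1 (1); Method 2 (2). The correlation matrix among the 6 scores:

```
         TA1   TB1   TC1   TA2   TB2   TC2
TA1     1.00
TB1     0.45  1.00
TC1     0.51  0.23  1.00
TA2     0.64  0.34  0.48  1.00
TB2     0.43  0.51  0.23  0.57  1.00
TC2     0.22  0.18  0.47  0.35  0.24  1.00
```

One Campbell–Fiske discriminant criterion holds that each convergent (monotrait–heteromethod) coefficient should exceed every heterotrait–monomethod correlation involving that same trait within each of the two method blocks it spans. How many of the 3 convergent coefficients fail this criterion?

Checking each validity diagonal entry against its comparison values:
TA (methods 1·2): 0.64 vs {0.45, 0.57, 0.51, 0.35} → pass.
TB (methods 1·2): 0.51 vs {0.45, 0.57, 0.23, 0.24} → fail.
TC (methods 1·2): 0.47 vs {0.51, 0.35, 0.23, 0.24} → fail.
2 of 3 fail.

2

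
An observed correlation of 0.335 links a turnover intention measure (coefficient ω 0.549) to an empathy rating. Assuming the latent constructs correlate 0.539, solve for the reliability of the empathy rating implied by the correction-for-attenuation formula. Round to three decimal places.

r_true = r_obs / √(r_xx · r_yy) ⇒ 0.539 = 0.335 / √(0.549 · r_yy).
√(0.549 · r_yy) = 0.335 / 0.539 = 0.6215; 0.549 · r_yy = 0.3863; r_yy = 0.3863 / 0.549 ≈ 0.704.

0.704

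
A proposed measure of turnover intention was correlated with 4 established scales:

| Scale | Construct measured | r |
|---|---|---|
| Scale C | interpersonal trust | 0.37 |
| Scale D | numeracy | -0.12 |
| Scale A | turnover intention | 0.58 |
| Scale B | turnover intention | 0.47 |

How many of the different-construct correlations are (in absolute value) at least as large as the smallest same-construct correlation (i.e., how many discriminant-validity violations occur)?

Convergent (same construct = turnover intention): Scale A, Scale B.
Smallest convergent = 0.47. Discriminant |r|: 0.37, 0.12; count ≥ 0.47 → 0.

0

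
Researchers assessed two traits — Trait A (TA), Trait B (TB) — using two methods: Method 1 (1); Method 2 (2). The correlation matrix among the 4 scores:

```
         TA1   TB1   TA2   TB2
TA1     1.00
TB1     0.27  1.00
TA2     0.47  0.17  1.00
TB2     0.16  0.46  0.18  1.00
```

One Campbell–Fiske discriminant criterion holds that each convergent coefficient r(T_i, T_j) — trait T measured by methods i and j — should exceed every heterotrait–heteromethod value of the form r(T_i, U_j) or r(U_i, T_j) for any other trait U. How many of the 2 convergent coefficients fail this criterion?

Convergent coefficients and their comparison sets:
TA (methods 1·2): 0.47 vs {0.16, 0.17} → pass.
TB (methods 1·2): 0.46 vs {0.17, 0.16} → pass.
0 of 2 fail.

0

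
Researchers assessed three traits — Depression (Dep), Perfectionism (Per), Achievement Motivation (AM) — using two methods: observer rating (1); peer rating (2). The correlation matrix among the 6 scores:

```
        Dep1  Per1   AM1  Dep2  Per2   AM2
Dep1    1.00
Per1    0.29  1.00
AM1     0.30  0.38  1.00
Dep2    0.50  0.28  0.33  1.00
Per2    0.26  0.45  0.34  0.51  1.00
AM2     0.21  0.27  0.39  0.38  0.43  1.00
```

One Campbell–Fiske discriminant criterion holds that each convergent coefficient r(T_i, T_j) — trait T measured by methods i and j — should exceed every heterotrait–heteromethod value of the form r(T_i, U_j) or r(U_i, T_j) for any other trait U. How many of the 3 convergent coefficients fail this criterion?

0

Checking each validity diagonal entry against its comparison values:
Dep (methods 1·2): 0.50 vs {0.26, 0.28, 0.21, 0.33} → pass.
Per (methods 1·2): 0.45 vs {0.28, 0.26, 0.27, 0.34} → pass.
AM (methods 1·2): 0.39 vs {0.33, 0.21, 0.34, 0.27} → pass.
0 of 3 fail.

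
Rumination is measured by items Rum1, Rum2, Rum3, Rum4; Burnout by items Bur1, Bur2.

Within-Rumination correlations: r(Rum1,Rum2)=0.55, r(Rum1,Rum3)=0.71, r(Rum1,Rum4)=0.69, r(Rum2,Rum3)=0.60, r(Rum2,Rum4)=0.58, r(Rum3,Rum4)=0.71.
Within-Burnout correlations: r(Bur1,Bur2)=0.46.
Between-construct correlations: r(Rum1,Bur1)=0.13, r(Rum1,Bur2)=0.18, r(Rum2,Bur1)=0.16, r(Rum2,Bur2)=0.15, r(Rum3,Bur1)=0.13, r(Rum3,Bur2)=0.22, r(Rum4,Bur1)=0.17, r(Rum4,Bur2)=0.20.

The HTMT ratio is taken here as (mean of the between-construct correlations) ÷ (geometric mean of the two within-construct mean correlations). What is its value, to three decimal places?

Mean heterotrait r = 1.34/8 = 0.1675.
Mean within-Rum = 3.84/6 = 0.6400; mean within-Bur = 0.46/1 = 0.4600.
Geometric mean = √(0.6400 × 0.4600) = 0.5426.
HTMT = 0.1675 / 0.5426 = 0.309.

0.309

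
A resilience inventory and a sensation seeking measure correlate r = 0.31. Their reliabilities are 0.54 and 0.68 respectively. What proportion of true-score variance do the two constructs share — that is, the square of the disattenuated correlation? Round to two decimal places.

0.26

Disattenuated r = 0.31 / √(0.54 × 0.68) = 0.31 / 0.6060 = 0.5116.
Shared true-score variance = 0.5116² = 0.2617 ≈ 0.26.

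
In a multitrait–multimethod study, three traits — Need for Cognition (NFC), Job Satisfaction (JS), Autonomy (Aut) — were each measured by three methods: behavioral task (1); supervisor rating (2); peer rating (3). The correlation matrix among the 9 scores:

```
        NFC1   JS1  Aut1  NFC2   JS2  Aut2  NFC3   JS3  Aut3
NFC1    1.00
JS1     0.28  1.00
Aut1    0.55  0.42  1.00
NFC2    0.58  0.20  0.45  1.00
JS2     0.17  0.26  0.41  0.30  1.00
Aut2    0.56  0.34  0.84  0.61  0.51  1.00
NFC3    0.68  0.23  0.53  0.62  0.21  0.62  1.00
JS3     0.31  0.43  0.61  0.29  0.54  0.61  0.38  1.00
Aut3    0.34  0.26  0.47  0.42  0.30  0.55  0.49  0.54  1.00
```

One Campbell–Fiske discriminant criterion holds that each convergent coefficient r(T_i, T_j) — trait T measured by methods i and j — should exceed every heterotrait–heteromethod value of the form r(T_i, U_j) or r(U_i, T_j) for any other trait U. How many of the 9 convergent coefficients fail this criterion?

6

Convergent coefficients and their comparison sets:
NFC (methods 1·2): 0.58 vs {0.17, 0.20, 0.56, 0.45} → pass.
NFC (methods 1·3): 0.68 vs {0.31, 0.23, 0.34, 0.53} → pass.
NFC (methods 2·3): 0.62 vs {0.29, 0.21, 0.42, 0.62} → fail.
JS (methods 1·2): 0.26 vs {0.20, 0.17, 0.34, 0.41} → fail.
JS (methods 1·3): 0.43 vs {0.23, 0.31, 0.26, 0.61} → fail.
JS (methods 2·3): 0.54 vs {0.21, 0.29, 0.30, 0.61} → fail.
Aut (methods 1·2): 0.84 vs {0.45, 0.56, 0.41, 0.34} → pass.
Aut (methods 1·3): 0.47 vs {0.53, 0.34, 0.61, 0.26} → fail.
Aut (methods 2·3): 0.55 vs {0.62, 0.42, 0.61, 0.30} → fail.
6 of 9 fail.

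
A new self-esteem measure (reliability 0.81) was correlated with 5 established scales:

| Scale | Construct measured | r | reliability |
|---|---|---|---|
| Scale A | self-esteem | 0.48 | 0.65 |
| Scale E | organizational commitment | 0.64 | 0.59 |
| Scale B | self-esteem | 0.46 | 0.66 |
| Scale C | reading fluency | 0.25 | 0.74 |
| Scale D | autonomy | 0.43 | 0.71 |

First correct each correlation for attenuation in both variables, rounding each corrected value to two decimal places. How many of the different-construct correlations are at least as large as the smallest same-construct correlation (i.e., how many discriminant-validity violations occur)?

1

Disattenuated r (r / √(r_scale · r_new)):
  Scale A (conv): 0.48 / √(0.65·0.81) = 0.66
  Scale E (disc): 0.64 / √(0.59·0.81) = 0.93
  Scale B (conv): 0.46 / √(0.66·0.81) = 0.63
  Scale C (disc): 0.25 / √(0.74·0.81) = 0.32
  Scale D (disc): 0.43 / √(0.71·0.81) = 0.57
Smallest convergent = 0.63. Discriminant values: 0.93, 0.32, 0.57; count ≥ 0.63 → 1.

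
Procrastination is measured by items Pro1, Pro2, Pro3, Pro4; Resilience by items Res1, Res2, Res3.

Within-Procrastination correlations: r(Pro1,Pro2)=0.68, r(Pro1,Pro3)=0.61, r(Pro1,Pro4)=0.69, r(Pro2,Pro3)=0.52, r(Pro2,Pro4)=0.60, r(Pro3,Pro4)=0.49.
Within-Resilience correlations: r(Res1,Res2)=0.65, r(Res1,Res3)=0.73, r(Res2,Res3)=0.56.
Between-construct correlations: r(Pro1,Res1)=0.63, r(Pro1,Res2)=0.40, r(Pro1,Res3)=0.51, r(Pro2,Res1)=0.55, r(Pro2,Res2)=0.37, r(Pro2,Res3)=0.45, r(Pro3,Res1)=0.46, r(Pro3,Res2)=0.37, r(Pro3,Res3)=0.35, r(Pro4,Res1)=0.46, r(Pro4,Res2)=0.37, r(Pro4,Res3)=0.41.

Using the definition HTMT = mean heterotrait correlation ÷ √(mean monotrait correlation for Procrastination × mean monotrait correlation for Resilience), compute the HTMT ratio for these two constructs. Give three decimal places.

0.714

Mean between = 5.33/12 = 0.4442.
Mean within-Pro = 3.59/6 = 0.5983; mean within-Res = 1.94/3 = 0.6467.
Geometric mean = √(0.5983 × 0.6467) = 0.6220.
HTMT = 0.4442 / 0.6220 = 0.714.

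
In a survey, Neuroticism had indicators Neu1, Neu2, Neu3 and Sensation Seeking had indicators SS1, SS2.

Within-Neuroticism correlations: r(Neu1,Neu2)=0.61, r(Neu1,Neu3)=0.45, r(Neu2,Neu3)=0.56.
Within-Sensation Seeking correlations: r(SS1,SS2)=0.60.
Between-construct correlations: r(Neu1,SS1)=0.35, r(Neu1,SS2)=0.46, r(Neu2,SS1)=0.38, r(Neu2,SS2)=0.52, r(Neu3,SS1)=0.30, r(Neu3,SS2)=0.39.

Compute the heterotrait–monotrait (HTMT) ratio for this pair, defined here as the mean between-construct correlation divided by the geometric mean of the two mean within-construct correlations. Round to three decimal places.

0.703

Mean between = 2.40/6 = 0.4000.
Mean within-Neu = 1.62/3 = 0.5400; mean within-SS = 0.60/1 = 0.6000.
Geometric mean = √(0.5400 × 0.6000) = 0.5692.
HTMT = 0.4000 / 0.5692 = 0.703.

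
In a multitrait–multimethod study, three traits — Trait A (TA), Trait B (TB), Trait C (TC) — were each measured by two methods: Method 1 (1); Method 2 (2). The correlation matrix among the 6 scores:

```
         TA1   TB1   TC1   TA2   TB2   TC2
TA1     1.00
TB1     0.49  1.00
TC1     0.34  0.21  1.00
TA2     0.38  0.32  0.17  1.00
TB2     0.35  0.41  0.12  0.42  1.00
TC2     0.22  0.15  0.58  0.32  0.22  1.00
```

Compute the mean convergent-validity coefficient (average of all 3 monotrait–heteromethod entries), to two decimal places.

Convergent values: 0.38, 0.41, 0.58; mean = 1.37/3 = 0.46.

0.46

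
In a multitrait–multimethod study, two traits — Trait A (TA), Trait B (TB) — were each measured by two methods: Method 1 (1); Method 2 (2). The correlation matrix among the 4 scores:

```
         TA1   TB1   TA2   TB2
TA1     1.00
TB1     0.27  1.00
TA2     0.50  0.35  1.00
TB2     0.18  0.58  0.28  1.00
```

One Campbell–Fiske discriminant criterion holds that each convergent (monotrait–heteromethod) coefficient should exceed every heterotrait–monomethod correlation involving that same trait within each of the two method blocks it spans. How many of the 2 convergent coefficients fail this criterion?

0

Each convergent coefficient versus the relevant comparison correlations:
TA (methods 1·2): 0.50 vs {0.27, 0.28} → pass.
TB (methods 1·2): 0.58 vs {0.27, 0.28} → pass.
0 of 2 fail.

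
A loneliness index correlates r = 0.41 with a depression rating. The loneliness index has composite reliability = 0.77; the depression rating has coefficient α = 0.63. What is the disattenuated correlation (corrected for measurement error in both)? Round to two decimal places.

0.59

r_true = r_obs / √(r_xx · r_yy) = 0.41 / √(0.77 × 0.63) = 0.41 / √0.4851 = 0.41 / 0.6965 ≈ 0.59.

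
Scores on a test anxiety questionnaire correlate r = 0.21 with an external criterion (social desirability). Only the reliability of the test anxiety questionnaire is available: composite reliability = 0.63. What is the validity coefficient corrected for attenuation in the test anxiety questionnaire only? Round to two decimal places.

0.26

Single correction: r_c = r_obs / √r_xx = 0.21 / √0.63 = 0.21 / 0.7937 ≈ 0.26.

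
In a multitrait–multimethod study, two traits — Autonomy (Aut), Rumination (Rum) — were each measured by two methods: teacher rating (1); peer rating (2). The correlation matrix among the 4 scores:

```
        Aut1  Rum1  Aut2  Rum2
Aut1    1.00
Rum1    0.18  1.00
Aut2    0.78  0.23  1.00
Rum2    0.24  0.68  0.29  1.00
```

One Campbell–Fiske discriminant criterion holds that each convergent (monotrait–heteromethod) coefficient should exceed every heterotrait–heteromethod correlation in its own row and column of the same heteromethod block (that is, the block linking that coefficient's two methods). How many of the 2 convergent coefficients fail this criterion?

0

Each convergent coefficient versus the relevant comparison correlations:
Aut (methods 1·2): 0.78 vs {0.24, 0.23} → pass.
Rum (methods 1·2): 0.68 vs {0.23, 0.24} → pass.
0 of 2 fail.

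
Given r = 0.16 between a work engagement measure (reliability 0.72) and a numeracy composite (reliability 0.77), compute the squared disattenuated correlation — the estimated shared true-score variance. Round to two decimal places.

0.05

Disattenuated r = 0.16 / √(0.72 × 0.77) = 0.16 / 0.7446 = 0.2149.
Shared true-score variance = 0.2149² = 0.0462 ≈ 0.05.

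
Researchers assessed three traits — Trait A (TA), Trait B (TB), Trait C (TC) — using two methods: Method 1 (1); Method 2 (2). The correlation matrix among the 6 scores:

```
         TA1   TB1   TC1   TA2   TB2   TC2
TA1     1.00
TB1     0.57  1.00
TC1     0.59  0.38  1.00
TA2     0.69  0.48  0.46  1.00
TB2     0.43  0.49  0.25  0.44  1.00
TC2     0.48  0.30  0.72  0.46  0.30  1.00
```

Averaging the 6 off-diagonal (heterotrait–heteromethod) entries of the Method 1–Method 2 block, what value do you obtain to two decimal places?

HTHM values (method 1 × method 2): 0.43, 0.48, 0.48, 0.30, 0.46, 0.25; mean = 2.40/6 = 0.40.

0.40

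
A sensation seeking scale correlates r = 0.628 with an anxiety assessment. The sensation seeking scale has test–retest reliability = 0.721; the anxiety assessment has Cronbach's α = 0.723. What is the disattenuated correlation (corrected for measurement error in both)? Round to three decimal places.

r_true = r_obs / √(r_xx · r_yy) = 0.628 / √(0.721 × 0.723) = 0.628 / √0.521283 = 0.628 / 0.7220 ≈ 0.870.

0.870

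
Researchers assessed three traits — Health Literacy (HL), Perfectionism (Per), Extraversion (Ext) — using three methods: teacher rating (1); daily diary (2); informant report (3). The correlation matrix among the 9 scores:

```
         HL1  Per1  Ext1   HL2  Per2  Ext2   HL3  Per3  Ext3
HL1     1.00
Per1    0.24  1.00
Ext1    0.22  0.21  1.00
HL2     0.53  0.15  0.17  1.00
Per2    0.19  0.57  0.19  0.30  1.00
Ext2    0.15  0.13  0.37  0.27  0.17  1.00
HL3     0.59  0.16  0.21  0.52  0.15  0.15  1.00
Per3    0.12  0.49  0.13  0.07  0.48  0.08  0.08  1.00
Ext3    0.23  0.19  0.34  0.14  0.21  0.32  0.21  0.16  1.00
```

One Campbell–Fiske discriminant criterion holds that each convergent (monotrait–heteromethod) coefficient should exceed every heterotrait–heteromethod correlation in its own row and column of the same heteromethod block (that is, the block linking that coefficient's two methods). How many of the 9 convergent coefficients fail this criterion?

Convergent coefficients and their comparison sets:
HL (methods 1·2): 0.53 vs {0.19, 0.15, 0.15, 0.17} → pass.
HL (methods 1·3): 0.59 vs {0.12, 0.16, 0.23, 0.21} → pass.
HL (methods 2·3): 0.52 vs {0.07, 0.15, 0.14, 0.15} → pass.
Per (methods 1·2): 0.57 vs {0.15, 0.19, 0.13, 0.19} → pass.
Per (methods 1·3): 0.49 vs {0.16, 0.12, 0.19, 0.13} → pass.
Per (methods 2·3): 0.48 vs {0.15, 0.07, 0.21, 0.08} → pass.
Ext (methods 1·2): 0.37 vs {0.17, 0.15, 0.19, 0.13} → pass.
Ext (methods 1·3): 0.34 vs {0.21, 0.23, 0.13, 0.19} → pass.
Ext (methods 2·3): 0.32 vs {0.15, 0.14, 0.08, 0.21} → pass.
0 of 9 fail.

0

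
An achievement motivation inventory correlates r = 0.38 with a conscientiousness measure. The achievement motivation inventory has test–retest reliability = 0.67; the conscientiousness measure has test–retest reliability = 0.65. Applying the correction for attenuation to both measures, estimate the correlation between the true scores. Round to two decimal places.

0.58

r_true = r_obs / √(r_xx · r_yy) = 0.38 / √(0.67 × 0.65) = 0.38 / √0.4355 = 0.38 / 0.6599 ≈ 0.58.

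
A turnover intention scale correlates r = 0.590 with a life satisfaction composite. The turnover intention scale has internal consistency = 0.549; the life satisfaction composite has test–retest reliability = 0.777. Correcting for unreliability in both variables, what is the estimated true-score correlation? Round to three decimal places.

r_true = r_obs / √(r_xx · r_yy) = 0.590 / √(0.549 × 0.777) = 0.590 / √0.426573 = 0.590 / 0.6531 ≈ 0.903.

0.903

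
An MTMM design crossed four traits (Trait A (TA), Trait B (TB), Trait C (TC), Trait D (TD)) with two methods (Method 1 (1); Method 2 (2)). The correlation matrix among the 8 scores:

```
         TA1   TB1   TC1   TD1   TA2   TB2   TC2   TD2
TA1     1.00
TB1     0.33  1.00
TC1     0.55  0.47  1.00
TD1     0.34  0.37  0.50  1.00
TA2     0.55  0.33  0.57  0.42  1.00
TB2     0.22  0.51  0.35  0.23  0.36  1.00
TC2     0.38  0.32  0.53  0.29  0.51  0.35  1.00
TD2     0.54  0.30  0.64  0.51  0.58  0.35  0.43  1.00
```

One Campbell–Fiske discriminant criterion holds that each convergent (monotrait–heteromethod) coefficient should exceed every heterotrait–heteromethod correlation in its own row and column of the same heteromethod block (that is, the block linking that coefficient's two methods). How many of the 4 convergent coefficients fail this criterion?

3

Convergent coefficients and their comparison sets:
TA (methods 1·2): 0.55 vs {0.22, 0.33, 0.38, 0.57, 0.54, 0.42} → fail.
TB (methods 1·2): 0.51 vs {0.33, 0.22, 0.32, 0.35, 0.30, 0.23} → pass.
TC (methods 1·2): 0.53 vs {0.57, 0.38, 0.35, 0.32, 0.64, 0.29} → fail.
TD (methods 1·2): 0.51 vs {0.42, 0.54, 0.23, 0.30, 0.29, 0.64} → fail.
3 of 4 fail.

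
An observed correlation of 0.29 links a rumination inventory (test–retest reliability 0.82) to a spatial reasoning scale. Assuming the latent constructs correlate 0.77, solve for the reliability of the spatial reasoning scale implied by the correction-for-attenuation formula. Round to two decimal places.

0.17

r_true = r_obs / √(r_xx · r_yy) ⇒ 0.77 = 0.29 / √(0.82 · r_yy).
√(0.82 · r_yy) = 0.29 / 0.77 = 0.3766; 0.82 · r_yy = 0.1418; r_yy = 0.1418 / 0.82 ≈ 0.17.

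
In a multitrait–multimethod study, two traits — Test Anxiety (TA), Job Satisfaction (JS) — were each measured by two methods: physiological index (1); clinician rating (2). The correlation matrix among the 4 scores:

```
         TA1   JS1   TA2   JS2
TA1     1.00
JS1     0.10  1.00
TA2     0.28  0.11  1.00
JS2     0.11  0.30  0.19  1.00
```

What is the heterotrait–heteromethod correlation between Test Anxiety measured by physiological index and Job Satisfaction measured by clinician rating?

0.11

Different traits and methods: r(TA1, JS2) = 0.11.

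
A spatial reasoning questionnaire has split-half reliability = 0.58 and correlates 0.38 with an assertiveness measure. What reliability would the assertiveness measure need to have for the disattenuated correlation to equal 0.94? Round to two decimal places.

0.28

r_true = r_obs / √(r_xx · r_yy) ⇒ 0.94 = 0.38 / √(0.58 · r_yy).
√(0.58 · r_yy) = 0.38 / 0.94 = 0.4043; 0.58 · r_yy = 0.1635; r_yy = 0.1635 / 0.58 ≈ 0.28.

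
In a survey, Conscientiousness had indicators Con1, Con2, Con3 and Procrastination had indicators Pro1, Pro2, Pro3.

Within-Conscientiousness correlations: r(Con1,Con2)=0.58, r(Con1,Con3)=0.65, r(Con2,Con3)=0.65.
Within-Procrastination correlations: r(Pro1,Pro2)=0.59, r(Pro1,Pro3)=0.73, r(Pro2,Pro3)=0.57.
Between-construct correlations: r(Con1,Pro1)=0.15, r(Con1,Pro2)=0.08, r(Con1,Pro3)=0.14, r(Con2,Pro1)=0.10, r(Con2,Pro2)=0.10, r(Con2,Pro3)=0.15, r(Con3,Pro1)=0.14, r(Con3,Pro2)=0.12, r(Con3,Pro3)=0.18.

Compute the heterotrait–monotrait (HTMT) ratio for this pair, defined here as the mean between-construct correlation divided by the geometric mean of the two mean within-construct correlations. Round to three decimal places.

0.205

Between-construct mean = 1.16/9 = 0.1289.
Mean within-Con = 1.88/3 = 0.6267; mean within-Pro = 1.89/3 = 0.6300.
Geometric mean = √(0.6267 × 0.6300) = 0.6283.
HTMT = 0.1289 / 0.6283 = 0.205.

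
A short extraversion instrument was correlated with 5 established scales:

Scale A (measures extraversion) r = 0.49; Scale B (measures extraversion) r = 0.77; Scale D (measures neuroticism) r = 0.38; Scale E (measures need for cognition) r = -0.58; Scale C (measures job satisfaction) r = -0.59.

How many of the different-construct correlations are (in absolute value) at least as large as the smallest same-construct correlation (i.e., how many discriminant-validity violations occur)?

2

Convergent (same construct = extraversion): Scale A, Scale B.
Smallest convergent = 0.49. Discriminant |r|: 0.38, 0.58, 0.59; count ≥ 0.49 → 2.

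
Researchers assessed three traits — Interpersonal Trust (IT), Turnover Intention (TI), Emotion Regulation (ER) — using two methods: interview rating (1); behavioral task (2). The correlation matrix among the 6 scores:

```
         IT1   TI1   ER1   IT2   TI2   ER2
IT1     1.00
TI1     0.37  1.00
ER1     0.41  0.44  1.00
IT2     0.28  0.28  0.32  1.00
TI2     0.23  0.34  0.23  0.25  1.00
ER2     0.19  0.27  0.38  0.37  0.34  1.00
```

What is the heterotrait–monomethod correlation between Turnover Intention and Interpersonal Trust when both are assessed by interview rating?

Different traits, same method: r(TI1, IT1) = 0.37.

0.37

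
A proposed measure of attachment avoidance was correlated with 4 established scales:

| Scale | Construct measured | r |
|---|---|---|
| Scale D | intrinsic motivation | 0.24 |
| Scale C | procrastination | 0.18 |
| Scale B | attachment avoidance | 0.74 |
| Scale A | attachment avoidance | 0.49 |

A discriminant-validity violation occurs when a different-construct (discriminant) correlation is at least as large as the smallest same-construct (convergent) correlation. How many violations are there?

0

Convergent (same construct = attachment avoidance): Scale B, Scale A.
Smallest convergent = 0.49. Discriminant values: 0.24, 0.18; count ≥ 0.49 → 0.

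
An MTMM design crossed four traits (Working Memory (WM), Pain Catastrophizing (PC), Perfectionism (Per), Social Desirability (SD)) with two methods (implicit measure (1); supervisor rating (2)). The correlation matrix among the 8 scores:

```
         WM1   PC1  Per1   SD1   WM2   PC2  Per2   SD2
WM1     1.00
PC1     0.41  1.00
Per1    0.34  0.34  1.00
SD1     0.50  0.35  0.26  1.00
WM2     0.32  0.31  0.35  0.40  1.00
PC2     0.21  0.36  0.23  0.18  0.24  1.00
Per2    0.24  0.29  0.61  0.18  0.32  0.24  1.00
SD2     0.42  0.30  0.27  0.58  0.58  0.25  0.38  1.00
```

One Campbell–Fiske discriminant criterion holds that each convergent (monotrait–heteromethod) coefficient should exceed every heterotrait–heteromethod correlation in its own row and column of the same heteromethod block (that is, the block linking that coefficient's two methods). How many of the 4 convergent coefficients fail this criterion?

Convergent coefficients and their comparison sets:
WM (methods 1·2): 0.32 vs {0.21, 0.31, 0.24, 0.35, 0.42, 0.40} → fail.
PC (methods 1·2): 0.36 vs {0.31, 0.21, 0.29, 0.23, 0.30, 0.18} → pass.
Per (methods 1·2): 0.61 vs {0.35, 0.24, 0.23, 0.29, 0.27, 0.18} → pass.
SD (methods 1·2): 0.58 vs {0.40, 0.42, 0.18, 0.30, 0.18, 0.27} → pass.
1 of 4 fail.

1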